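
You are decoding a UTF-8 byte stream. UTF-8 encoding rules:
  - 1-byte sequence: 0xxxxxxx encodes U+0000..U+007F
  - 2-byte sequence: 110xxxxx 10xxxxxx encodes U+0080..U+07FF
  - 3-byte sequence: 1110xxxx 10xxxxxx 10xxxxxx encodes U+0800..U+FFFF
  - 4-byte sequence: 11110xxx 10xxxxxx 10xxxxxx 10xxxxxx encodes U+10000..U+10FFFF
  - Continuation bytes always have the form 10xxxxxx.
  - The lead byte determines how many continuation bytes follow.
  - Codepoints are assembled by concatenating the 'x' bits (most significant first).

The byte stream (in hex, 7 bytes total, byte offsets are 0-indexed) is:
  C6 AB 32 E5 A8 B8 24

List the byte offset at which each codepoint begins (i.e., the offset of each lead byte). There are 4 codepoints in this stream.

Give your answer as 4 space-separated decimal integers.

Answer: 0 2 3 6

Derivation:
Byte[0]=C6: 2-byte lead, need 1 cont bytes. acc=0x6
Byte[1]=AB: continuation. acc=(acc<<6)|0x2B=0x1AB
Completed: cp=U+01AB (starts at byte 0)
Byte[2]=32: 1-byte ASCII. cp=U+0032
Byte[3]=E5: 3-byte lead, need 2 cont bytes. acc=0x5
Byte[4]=A8: continuation. acc=(acc<<6)|0x28=0x168
Byte[5]=B8: continuation. acc=(acc<<6)|0x38=0x5A38
Completed: cp=U+5A38 (starts at byte 3)
Byte[6]=24: 1-byte ASCII. cp=U+0024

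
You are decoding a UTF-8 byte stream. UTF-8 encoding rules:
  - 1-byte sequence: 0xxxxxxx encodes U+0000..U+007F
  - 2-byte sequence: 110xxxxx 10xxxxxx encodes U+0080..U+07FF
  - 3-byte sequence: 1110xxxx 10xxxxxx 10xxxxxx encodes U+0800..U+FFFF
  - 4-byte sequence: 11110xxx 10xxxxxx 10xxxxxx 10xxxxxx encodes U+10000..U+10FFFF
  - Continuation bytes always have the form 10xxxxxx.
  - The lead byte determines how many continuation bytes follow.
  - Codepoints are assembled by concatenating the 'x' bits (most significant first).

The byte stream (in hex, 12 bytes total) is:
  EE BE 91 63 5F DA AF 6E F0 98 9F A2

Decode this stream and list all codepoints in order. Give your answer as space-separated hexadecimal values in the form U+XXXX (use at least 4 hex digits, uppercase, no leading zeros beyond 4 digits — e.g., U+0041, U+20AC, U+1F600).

Answer: U+EF91 U+0063 U+005F U+06AF U+006E U+187E2

Derivation:
Byte[0]=EE: 3-byte lead, need 2 cont bytes. acc=0xE
Byte[1]=BE: continuation. acc=(acc<<6)|0x3E=0x3BE
Byte[2]=91: continuation. acc=(acc<<6)|0x11=0xEF91
Completed: cp=U+EF91 (starts at byte 0)
Byte[3]=63: 1-byte ASCII. cp=U+0063
Byte[4]=5F: 1-byte ASCII. cp=U+005F
Byte[5]=DA: 2-byte lead, need 1 cont bytes. acc=0x1A
Byte[6]=AF: continuation. acc=(acc<<6)|0x2F=0x6AF
Completed: cp=U+06AF (starts at byte 5)
Byte[7]=6E: 1-byte ASCII. cp=U+006E
Byte[8]=F0: 4-byte lead, need 3 cont bytes. acc=0x0
Byte[9]=98: continuation. acc=(acc<<6)|0x18=0x18
Byte[10]=9F: continuation. acc=(acc<<6)|0x1F=0x61F
Byte[11]=A2: continuation. acc=(acc<<6)|0x22=0x187E2
Completed: cp=U+187E2 (starts at byte 8)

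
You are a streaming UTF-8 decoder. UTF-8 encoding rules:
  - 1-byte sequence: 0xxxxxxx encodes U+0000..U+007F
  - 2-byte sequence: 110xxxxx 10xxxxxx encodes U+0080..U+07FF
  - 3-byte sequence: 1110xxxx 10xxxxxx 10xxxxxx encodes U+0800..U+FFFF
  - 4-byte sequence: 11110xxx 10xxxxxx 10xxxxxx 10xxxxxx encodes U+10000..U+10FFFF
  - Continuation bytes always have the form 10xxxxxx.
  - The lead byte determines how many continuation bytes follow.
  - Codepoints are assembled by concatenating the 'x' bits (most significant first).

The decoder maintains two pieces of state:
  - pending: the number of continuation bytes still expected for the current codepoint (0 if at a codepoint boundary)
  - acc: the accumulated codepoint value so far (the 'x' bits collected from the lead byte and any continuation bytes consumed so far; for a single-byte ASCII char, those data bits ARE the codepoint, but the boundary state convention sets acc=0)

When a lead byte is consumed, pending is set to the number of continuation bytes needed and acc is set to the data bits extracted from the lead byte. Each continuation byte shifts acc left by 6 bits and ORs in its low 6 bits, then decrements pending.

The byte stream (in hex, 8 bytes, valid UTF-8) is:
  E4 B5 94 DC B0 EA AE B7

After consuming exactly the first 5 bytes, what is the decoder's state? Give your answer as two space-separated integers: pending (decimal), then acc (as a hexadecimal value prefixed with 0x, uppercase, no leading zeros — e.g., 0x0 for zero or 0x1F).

Byte[0]=E4: 3-byte lead. pending=2, acc=0x4
Byte[1]=B5: continuation. acc=(acc<<6)|0x35=0x135, pending=1
Byte[2]=94: continuation. acc=(acc<<6)|0x14=0x4D54, pending=0
Byte[3]=DC: 2-byte lead. pending=1, acc=0x1C
Byte[4]=B0: continuation. acc=(acc<<6)|0x30=0x730, pending=0

Answer: 0 0x730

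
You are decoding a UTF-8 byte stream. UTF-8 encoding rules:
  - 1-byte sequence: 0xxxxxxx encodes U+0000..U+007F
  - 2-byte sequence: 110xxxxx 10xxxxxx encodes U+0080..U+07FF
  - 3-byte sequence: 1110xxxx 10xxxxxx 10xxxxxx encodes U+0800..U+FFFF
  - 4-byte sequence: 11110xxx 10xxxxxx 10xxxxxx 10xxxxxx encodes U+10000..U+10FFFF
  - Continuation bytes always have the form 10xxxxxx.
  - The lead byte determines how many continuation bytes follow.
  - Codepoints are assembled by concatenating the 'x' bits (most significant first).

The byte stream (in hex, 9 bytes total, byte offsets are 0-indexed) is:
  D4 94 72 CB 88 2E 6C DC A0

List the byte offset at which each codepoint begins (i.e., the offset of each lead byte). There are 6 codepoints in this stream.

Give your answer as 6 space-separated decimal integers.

Answer: 0 2 3 5 6 7

Derivation:
Byte[0]=D4: 2-byte lead, need 1 cont bytes. acc=0x14
Byte[1]=94: continuation. acc=(acc<<6)|0x14=0x514
Completed: cp=U+0514 (starts at byte 0)
Byte[2]=72: 1-byte ASCII. cp=U+0072
Byte[3]=CB: 2-byte lead, need 1 cont bytes. acc=0xB
Byte[4]=88: continuation. acc=(acc<<6)|0x08=0x2C8
Completed: cp=U+02C8 (starts at byte 3)
Byte[5]=2E: 1-byte ASCII. cp=U+002E
Byte[6]=6C: 1-byte ASCII. cp=U+006C
Byte[7]=DC: 2-byte lead, need 1 cont bytes. acc=0x1C
Byte[8]=A0: continuation. acc=(acc<<6)|0x20=0x720
Completed: cp=U+0720 (starts at byte 7)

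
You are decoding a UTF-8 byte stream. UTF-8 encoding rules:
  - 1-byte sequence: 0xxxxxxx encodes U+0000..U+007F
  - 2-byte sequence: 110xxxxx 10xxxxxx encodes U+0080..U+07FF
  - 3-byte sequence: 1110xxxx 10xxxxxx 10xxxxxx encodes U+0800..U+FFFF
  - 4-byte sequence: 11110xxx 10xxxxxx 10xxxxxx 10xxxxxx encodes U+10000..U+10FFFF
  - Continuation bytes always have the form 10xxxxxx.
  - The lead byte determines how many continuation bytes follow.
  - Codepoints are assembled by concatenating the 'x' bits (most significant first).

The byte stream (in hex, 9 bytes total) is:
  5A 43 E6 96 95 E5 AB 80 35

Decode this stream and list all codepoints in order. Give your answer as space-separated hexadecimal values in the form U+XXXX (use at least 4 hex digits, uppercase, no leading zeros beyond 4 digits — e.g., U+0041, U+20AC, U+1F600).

Answer: U+005A U+0043 U+6595 U+5AC0 U+0035

Derivation:
Byte[0]=5A: 1-byte ASCII. cp=U+005A
Byte[1]=43: 1-byte ASCII. cp=U+0043
Byte[2]=E6: 3-byte lead, need 2 cont bytes. acc=0x6
Byte[3]=96: continuation. acc=(acc<<6)|0x16=0x196
Byte[4]=95: continuation. acc=(acc<<6)|0x15=0x6595
Completed: cp=U+6595 (starts at byte 2)
Byte[5]=E5: 3-byte lead, need 2 cont bytes. acc=0x5
Byte[6]=AB: continuation. acc=(acc<<6)|0x2B=0x16B
Byte[7]=80: continuation. acc=(acc<<6)|0x00=0x5AC0
Completed: cp=U+5AC0 (starts at byte 5)
Byte[8]=35: 1-byte ASCII. cp=U+0035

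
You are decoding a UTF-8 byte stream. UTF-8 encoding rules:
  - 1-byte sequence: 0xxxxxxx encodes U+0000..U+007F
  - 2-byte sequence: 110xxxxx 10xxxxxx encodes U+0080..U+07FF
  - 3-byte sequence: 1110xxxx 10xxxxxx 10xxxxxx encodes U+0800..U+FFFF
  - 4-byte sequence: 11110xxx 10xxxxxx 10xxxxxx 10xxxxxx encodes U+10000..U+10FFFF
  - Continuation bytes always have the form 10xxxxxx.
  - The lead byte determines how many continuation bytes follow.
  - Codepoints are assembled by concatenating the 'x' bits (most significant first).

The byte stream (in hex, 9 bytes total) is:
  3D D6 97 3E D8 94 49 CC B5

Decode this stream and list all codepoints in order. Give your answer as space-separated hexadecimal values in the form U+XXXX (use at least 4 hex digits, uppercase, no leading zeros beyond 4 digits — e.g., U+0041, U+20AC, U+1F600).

Byte[0]=3D: 1-byte ASCII. cp=U+003D
Byte[1]=D6: 2-byte lead, need 1 cont bytes. acc=0x16
Byte[2]=97: continuation. acc=(acc<<6)|0x17=0x597
Completed: cp=U+0597 (starts at byte 1)
Byte[3]=3E: 1-byte ASCII. cp=U+003E
Byte[4]=D8: 2-byte lead, need 1 cont bytes. acc=0x18
Byte[5]=94: continuation. acc=(acc<<6)|0x14=0x614
Completed: cp=U+0614 (starts at byte 4)
Byte[6]=49: 1-byte ASCII. cp=U+0049
Byte[7]=CC: 2-byte lead, need 1 cont bytes. acc=0xC
Byte[8]=B5: continuation. acc=(acc<<6)|0x35=0x335
Completed: cp=U+0335 (starts at byte 7)

Answer: U+003D U+0597 U+003E U+0614 U+0049 U+0335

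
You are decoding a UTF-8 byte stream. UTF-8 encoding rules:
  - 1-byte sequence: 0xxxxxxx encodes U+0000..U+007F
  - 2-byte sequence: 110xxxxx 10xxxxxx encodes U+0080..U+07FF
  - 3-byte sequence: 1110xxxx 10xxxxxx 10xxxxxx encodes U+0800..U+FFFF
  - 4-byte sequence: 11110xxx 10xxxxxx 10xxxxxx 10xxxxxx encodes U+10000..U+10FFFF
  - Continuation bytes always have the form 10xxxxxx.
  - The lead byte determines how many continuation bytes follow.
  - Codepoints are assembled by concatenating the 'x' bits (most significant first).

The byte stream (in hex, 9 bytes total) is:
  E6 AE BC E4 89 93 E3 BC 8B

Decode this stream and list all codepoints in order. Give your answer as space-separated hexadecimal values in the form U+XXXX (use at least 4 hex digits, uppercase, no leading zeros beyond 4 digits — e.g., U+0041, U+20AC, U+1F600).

Answer: U+6BBC U+4253 U+3F0B

Derivation:
Byte[0]=E6: 3-byte lead, need 2 cont bytes. acc=0x6
Byte[1]=AE: continuation. acc=(acc<<6)|0x2E=0x1AE
Byte[2]=BC: continuation. acc=(acc<<6)|0x3C=0x6BBC
Completed: cp=U+6BBC (starts at byte 0)
Byte[3]=E4: 3-byte lead, need 2 cont bytes. acc=0x4
Byte[4]=89: continuation. acc=(acc<<6)|0x09=0x109
Byte[5]=93: continuation. acc=(acc<<6)|0x13=0x4253
Completed: cp=U+4253 (starts at byte 3)
Byte[6]=E3: 3-byte lead, need 2 cont bytes. acc=0x3
Byte[7]=BC: continuation. acc=(acc<<6)|0x3C=0xFC
Byte[8]=8B: continuation. acc=(acc<<6)|0x0B=0x3F0B
Completed: cp=U+3F0B (starts at byte 6)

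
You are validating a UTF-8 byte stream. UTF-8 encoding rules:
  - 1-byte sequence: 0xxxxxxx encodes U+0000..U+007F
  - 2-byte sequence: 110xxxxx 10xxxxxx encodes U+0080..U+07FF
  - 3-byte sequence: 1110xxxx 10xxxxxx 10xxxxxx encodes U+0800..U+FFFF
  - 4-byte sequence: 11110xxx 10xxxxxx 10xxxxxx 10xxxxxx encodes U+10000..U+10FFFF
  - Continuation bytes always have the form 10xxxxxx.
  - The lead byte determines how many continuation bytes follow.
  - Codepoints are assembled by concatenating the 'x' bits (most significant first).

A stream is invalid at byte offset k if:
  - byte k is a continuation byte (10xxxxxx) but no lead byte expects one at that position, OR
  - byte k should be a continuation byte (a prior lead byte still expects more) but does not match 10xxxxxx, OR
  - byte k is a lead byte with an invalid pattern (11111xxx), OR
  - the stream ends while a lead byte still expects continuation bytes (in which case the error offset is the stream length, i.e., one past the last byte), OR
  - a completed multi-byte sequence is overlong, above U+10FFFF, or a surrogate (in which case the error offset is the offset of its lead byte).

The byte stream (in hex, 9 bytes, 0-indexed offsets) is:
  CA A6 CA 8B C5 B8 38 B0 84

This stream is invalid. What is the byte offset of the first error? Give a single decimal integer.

Answer: 7

Derivation:
Byte[0]=CA: 2-byte lead, need 1 cont bytes. acc=0xA
Byte[1]=A6: continuation. acc=(acc<<6)|0x26=0x2A6
Completed: cp=U+02A6 (starts at byte 0)
Byte[2]=CA: 2-byte lead, need 1 cont bytes. acc=0xA
Byte[3]=8B: continuation. acc=(acc<<6)|0x0B=0x28B
Completed: cp=U+028B (starts at byte 2)
Byte[4]=C5: 2-byte lead, need 1 cont bytes. acc=0x5
Byte[5]=B8: continuation. acc=(acc<<6)|0x38=0x178
Completed: cp=U+0178 (starts at byte 4)
Byte[6]=38: 1-byte ASCII. cp=U+0038
Byte[7]=B0: INVALID lead byte (not 0xxx/110x/1110/11110)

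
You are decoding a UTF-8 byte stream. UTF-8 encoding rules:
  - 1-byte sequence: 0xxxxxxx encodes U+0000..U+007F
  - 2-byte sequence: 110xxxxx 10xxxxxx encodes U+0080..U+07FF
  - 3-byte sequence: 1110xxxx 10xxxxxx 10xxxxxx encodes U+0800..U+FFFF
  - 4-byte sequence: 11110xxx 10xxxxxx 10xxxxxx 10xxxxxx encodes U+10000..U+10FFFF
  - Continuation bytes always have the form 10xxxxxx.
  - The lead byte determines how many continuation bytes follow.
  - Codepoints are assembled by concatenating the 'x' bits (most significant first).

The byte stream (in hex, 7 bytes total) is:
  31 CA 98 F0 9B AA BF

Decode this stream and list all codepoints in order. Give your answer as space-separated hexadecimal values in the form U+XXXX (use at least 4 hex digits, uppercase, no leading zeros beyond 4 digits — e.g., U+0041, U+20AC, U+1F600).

Byte[0]=31: 1-byte ASCII. cp=U+0031
Byte[1]=CA: 2-byte lead, need 1 cont bytes. acc=0xA
Byte[2]=98: continuation. acc=(acc<<6)|0x18=0x298
Completed: cp=U+0298 (starts at byte 1)
Byte[3]=F0: 4-byte lead, need 3 cont bytes. acc=0x0
Byte[4]=9B: continuation. acc=(acc<<6)|0x1B=0x1B
Byte[5]=AA: continuation. acc=(acc<<6)|0x2A=0x6EA
Byte[6]=BF: continuation. acc=(acc<<6)|0x3F=0x1BABF
Completed: cp=U+1BABF (starts at byte 3)

Answer: U+0031 U+0298 U+1BABF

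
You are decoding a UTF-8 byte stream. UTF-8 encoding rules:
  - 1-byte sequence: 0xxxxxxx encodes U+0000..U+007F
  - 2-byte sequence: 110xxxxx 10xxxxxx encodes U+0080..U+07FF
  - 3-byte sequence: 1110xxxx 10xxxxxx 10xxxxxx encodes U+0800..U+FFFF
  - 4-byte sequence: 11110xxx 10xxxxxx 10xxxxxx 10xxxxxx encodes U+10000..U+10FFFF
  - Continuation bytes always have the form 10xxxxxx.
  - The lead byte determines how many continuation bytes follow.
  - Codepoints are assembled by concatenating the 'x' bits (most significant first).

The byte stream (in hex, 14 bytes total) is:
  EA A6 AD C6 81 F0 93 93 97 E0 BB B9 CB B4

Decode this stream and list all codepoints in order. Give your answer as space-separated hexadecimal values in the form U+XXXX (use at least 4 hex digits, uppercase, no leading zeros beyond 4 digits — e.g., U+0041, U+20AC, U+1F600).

Answer: U+A9AD U+0181 U+134D7 U+0EF9 U+02F4

Derivation:
Byte[0]=EA: 3-byte lead, need 2 cont bytes. acc=0xA
Byte[1]=A6: continuation. acc=(acc<<6)|0x26=0x2A6
Byte[2]=AD: continuation. acc=(acc<<6)|0x2D=0xA9AD
Completed: cp=U+A9AD (starts at byte 0)
Byte[3]=C6: 2-byte lead, need 1 cont bytes. acc=0x6
Byte[4]=81: continuation. acc=(acc<<6)|0x01=0x181
Completed: cp=U+0181 (starts at byte 3)
Byte[5]=F0: 4-byte lead, need 3 cont bytes. acc=0x0
Byte[6]=93: continuation. acc=(acc<<6)|0x13=0x13
Byte[7]=93: continuation. acc=(acc<<6)|0x13=0x4D3
Byte[8]=97: continuation. acc=(acc<<6)|0x17=0x134D7
Completed: cp=U+134D7 (starts at byte 5)
Byte[9]=E0: 3-byte lead, need 2 cont bytes. acc=0x0
Byte[10]=BB: continuation. acc=(acc<<6)|0x3B=0x3B
Byte[11]=B9: continuation. acc=(acc<<6)|0x39=0xEF9
Completed: cp=U+0EF9 (starts at byte 9)
Byte[12]=CB: 2-byte lead, need 1 cont bytes. acc=0xB
Byte[13]=B4: continuation. acc=(acc<<6)|0x34=0x2F4
Completed: cp=U+02F4 (starts at byte 12)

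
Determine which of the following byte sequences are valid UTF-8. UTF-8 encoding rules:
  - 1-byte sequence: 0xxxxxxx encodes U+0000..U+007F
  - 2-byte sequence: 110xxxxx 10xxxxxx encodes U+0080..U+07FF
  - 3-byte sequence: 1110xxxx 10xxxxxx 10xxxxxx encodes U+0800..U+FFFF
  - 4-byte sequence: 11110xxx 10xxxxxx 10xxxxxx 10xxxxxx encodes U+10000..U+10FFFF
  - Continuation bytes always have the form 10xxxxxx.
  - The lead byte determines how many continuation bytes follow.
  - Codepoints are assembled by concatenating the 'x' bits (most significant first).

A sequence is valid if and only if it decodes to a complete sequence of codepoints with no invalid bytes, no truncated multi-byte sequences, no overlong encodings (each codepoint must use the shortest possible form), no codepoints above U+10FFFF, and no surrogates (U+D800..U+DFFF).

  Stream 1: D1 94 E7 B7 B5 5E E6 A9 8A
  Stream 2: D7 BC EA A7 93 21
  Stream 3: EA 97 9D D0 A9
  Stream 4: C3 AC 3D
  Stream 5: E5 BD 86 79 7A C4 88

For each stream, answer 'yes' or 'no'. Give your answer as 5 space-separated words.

Answer: yes yes yes yes yes

Derivation:
Stream 1: decodes cleanly. VALID
Stream 2: decodes cleanly. VALID
Stream 3: decodes cleanly. VALID
Stream 4: decodes cleanly. VALID
Stream 5: decodes cleanly. VALID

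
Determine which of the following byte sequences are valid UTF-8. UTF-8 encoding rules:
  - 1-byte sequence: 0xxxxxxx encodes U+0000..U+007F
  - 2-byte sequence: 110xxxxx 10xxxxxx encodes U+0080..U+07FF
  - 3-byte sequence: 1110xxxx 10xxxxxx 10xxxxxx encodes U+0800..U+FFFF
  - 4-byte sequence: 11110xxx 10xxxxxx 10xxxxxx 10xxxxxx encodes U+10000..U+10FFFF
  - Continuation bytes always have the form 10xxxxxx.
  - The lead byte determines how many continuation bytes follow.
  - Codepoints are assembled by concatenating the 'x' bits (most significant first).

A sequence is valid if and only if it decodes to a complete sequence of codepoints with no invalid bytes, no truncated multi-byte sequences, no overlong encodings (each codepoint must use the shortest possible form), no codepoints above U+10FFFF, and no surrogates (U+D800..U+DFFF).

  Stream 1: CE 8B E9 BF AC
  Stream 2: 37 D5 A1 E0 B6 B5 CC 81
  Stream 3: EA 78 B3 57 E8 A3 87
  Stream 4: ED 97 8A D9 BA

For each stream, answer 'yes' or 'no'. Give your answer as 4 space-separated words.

Stream 1: decodes cleanly. VALID
Stream 2: decodes cleanly. VALID
Stream 3: error at byte offset 1. INVALID
Stream 4: decodes cleanly. VALID

Answer: yes yes no yes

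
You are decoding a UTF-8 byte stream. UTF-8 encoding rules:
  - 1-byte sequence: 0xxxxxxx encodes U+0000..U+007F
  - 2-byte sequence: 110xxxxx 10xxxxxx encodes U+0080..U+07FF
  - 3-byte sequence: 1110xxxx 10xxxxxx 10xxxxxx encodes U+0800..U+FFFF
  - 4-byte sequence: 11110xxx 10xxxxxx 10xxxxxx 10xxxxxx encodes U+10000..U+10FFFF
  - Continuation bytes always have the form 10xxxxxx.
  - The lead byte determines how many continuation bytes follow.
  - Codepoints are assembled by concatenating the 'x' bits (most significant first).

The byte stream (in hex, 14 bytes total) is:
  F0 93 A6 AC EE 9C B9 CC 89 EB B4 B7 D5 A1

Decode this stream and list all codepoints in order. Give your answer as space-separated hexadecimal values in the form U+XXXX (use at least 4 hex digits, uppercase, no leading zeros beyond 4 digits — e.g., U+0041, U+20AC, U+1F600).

Byte[0]=F0: 4-byte lead, need 3 cont bytes. acc=0x0
Byte[1]=93: continuation. acc=(acc<<6)|0x13=0x13
Byte[2]=A6: continuation. acc=(acc<<6)|0x26=0x4E6
Byte[3]=AC: continuation. acc=(acc<<6)|0x2C=0x139AC
Completed: cp=U+139AC (starts at byte 0)
Byte[4]=EE: 3-byte lead, need 2 cont bytes. acc=0xE
Byte[5]=9C: continuation. acc=(acc<<6)|0x1C=0x39C
Byte[6]=B9: continuation. acc=(acc<<6)|0x39=0xE739
Completed: cp=U+E739 (starts at byte 4)
Byte[7]=CC: 2-byte lead, need 1 cont bytes. acc=0xC
Byte[8]=89: continuation. acc=(acc<<6)|0x09=0x309
Completed: cp=U+0309 (starts at byte 7)
Byte[9]=EB: 3-byte lead, need 2 cont bytes. acc=0xB
Byte[10]=B4: continuation. acc=(acc<<6)|0x34=0x2F4
Byte[11]=B7: continuation. acc=(acc<<6)|0x37=0xBD37
Completed: cp=U+BD37 (starts at byte 9)
Byte[12]=D5: 2-byte lead, need 1 cont bytes. acc=0x15
Byte[13]=A1: continuation. acc=(acc<<6)|0x21=0x561
Completed: cp=U+0561 (starts at byte 12)

Answer: U+139AC U+E739 U+0309 U+BD37 U+0561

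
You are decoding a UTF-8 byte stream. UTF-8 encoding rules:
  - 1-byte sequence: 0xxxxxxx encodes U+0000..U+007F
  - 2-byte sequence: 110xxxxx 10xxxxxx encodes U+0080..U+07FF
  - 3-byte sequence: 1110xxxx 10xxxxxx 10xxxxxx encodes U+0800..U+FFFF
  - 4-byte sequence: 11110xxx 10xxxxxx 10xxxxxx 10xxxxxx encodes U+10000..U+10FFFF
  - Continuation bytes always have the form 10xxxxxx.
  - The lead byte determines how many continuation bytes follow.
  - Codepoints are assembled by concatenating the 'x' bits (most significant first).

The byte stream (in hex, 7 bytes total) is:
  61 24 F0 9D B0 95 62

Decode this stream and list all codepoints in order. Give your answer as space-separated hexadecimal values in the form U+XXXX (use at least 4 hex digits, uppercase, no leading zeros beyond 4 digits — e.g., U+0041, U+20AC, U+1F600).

Answer: U+0061 U+0024 U+1DC15 U+0062

Derivation:
Byte[0]=61: 1-byte ASCII. cp=U+0061
Byte[1]=24: 1-byte ASCII. cp=U+0024
Byte[2]=F0: 4-byte lead, need 3 cont bytes. acc=0x0
Byte[3]=9D: continuation. acc=(acc<<6)|0x1D=0x1D
Byte[4]=B0: continuation. acc=(acc<<6)|0x30=0x770
Byte[5]=95: continuation. acc=(acc<<6)|0x15=0x1DC15
Completed: cp=U+1DC15 (starts at byte 2)
Byte[6]=62: 1-byte ASCII. cp=U+0062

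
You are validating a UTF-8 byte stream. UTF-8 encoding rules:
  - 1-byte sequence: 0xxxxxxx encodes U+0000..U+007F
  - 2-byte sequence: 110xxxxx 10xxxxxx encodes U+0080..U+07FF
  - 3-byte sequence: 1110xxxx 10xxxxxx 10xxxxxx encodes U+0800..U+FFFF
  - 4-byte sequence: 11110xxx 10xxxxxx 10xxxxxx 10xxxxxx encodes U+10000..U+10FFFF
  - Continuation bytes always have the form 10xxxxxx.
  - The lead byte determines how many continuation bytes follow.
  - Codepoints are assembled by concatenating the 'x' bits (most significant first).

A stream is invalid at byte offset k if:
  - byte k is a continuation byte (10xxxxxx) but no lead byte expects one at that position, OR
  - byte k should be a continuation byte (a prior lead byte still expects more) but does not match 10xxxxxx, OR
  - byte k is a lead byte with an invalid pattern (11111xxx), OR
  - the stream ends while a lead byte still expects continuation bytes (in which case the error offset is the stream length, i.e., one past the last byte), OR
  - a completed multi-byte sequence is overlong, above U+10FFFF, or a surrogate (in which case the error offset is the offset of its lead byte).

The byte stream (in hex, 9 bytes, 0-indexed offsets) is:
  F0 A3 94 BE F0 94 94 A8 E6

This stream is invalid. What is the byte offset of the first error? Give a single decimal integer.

Answer: 9

Derivation:
Byte[0]=F0: 4-byte lead, need 3 cont bytes. acc=0x0
Byte[1]=A3: continuation. acc=(acc<<6)|0x23=0x23
Byte[2]=94: continuation. acc=(acc<<6)|0x14=0x8D4
Byte[3]=BE: continuation. acc=(acc<<6)|0x3E=0x2353E
Completed: cp=U+2353E (starts at byte 0)
Byte[4]=F0: 4-byte lead, need 3 cont bytes. acc=0x0
Byte[5]=94: continuation. acc=(acc<<6)|0x14=0x14
Byte[6]=94: continuation. acc=(acc<<6)|0x14=0x514
Byte[7]=A8: continuation. acc=(acc<<6)|0x28=0x14528
Completed: cp=U+14528 (starts at byte 4)
Byte[8]=E6: 3-byte lead, need 2 cont bytes. acc=0x6
Byte[9]: stream ended, expected continuation. INVALID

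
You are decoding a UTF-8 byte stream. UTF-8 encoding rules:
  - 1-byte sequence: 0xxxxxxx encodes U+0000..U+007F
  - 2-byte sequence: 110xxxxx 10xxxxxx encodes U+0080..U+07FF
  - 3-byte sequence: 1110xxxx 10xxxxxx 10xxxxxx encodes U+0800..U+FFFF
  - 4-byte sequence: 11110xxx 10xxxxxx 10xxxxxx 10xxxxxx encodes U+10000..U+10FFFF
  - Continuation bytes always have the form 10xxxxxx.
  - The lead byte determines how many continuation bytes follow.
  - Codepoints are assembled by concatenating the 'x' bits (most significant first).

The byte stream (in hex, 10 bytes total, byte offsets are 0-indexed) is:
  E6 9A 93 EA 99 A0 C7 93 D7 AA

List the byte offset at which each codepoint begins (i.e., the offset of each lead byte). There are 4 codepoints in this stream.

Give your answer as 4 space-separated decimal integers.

Byte[0]=E6: 3-byte lead, need 2 cont bytes. acc=0x6
Byte[1]=9A: continuation. acc=(acc<<6)|0x1A=0x19A
Byte[2]=93: continuation. acc=(acc<<6)|0x13=0x6693
Completed: cp=U+6693 (starts at byte 0)
Byte[3]=EA: 3-byte lead, need 2 cont bytes. acc=0xA
Byte[4]=99: continuation. acc=(acc<<6)|0x19=0x299
Byte[5]=A0: continuation. acc=(acc<<6)|0x20=0xA660
Completed: cp=U+A660 (starts at byte 3)
Byte[6]=C7: 2-byte lead, need 1 cont bytes. acc=0x7
Byte[7]=93: continuation. acc=(acc<<6)|0x13=0x1D3
Completed: cp=U+01D3 (starts at byte 6)
Byte[8]=D7: 2-byte lead, need 1 cont bytes. acc=0x17
Byte[9]=AA: continuation. acc=(acc<<6)|0x2A=0x5EA
Completed: cp=U+05EA (starts at byte 8)

Answer: 0 3 6 8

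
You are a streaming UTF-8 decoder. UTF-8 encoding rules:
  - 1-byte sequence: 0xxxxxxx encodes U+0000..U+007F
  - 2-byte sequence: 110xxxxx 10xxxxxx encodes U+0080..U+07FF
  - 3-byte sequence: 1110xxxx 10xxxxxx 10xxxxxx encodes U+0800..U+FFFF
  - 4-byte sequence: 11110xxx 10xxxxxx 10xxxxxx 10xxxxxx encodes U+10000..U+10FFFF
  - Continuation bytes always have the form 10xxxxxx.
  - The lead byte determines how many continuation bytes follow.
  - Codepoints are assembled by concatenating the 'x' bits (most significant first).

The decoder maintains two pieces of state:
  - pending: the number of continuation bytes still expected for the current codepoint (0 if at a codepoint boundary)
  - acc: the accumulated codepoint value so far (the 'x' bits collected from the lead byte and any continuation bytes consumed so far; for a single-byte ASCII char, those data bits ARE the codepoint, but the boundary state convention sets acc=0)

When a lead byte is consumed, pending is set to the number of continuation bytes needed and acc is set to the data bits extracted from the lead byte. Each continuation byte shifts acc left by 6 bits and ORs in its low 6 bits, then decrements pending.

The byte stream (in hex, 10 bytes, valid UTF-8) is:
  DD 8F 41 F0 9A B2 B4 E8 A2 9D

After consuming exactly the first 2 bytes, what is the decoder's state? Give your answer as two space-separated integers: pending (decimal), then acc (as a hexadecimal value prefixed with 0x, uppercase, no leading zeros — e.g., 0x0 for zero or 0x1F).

Answer: 0 0x74F

Derivation:
Byte[0]=DD: 2-byte lead. pending=1, acc=0x1D
Byte[1]=8F: continuation. acc=(acc<<6)|0x0F=0x74F, pending=0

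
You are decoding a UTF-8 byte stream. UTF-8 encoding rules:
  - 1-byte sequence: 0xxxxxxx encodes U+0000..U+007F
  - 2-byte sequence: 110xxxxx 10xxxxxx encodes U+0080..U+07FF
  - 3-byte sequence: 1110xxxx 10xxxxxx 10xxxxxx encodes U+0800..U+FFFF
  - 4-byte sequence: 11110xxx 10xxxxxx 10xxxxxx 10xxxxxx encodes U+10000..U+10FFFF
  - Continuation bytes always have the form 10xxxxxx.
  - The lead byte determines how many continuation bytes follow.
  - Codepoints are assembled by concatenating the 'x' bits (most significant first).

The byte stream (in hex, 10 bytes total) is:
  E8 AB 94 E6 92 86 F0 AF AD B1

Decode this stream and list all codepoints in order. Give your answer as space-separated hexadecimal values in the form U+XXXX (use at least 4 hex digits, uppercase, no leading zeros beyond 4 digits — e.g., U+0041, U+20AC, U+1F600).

Answer: U+8AD4 U+6486 U+2FB71

Derivation:
Byte[0]=E8: 3-byte lead, need 2 cont bytes. acc=0x8
Byte[1]=AB: continuation. acc=(acc<<6)|0x2B=0x22B
Byte[2]=94: continuation. acc=(acc<<6)|0x14=0x8AD4
Completed: cp=U+8AD4 (starts at byte 0)
Byte[3]=E6: 3-byte lead, need 2 cont bytes. acc=0x6
Byte[4]=92: continuation. acc=(acc<<6)|0x12=0x192
Byte[5]=86: continuation. acc=(acc<<6)|0x06=0x6486
Completed: cp=U+6486 (starts at byte 3)
Byte[6]=F0: 4-byte lead, need 3 cont bytes. acc=0x0
Byte[7]=AF: continuation. acc=(acc<<6)|0x2F=0x2F
Byte[8]=AD: continuation. acc=(acc<<6)|0x2D=0xBED
Byte[9]=B1: continuation. acc=(acc<<6)|0x31=0x2FB71
Completed: cp=U+2FB71 (starts at byte 6)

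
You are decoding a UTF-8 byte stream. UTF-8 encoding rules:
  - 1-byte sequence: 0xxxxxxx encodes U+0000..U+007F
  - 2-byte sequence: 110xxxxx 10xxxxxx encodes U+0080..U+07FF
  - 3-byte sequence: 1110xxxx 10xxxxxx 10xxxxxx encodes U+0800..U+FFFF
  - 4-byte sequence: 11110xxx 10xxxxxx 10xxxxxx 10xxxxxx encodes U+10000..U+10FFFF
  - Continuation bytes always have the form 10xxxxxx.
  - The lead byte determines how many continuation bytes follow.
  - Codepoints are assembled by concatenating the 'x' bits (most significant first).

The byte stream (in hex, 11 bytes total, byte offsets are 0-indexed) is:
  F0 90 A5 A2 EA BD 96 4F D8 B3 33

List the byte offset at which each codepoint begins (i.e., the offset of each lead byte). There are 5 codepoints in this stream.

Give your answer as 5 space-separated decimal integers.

Byte[0]=F0: 4-byte lead, need 3 cont bytes. acc=0x0
Byte[1]=90: continuation. acc=(acc<<6)|0x10=0x10
Byte[2]=A5: continuation. acc=(acc<<6)|0x25=0x425
Byte[3]=A2: continuation. acc=(acc<<6)|0x22=0x10962
Completed: cp=U+10962 (starts at byte 0)
Byte[4]=EA: 3-byte lead, need 2 cont bytes. acc=0xA
Byte[5]=BD: continuation. acc=(acc<<6)|0x3D=0x2BD
Byte[6]=96: continuation. acc=(acc<<6)|0x16=0xAF56
Completed: cp=U+AF56 (starts at byte 4)
Byte[7]=4F: 1-byte ASCII. cp=U+004F
Byte[8]=D8: 2-byte lead, need 1 cont bytes. acc=0x18
Byte[9]=B3: continuation. acc=(acc<<6)|0x33=0x633
Completed: cp=U+0633 (starts at byte 8)
Byte[10]=33: 1-byte ASCII. cp=U+0033

Answer: 0 4 7 8 10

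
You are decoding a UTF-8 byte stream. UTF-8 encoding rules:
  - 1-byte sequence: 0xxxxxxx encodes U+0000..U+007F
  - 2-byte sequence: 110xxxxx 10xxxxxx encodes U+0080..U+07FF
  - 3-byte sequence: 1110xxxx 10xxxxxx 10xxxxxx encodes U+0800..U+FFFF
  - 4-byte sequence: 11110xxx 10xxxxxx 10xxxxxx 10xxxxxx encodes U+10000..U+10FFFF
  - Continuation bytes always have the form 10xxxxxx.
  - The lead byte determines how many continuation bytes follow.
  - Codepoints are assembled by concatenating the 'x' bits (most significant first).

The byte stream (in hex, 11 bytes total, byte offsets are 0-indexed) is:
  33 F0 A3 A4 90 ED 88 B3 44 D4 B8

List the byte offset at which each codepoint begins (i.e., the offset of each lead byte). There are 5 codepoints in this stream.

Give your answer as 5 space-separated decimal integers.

Answer: 0 1 5 8 9

Derivation:
Byte[0]=33: 1-byte ASCII. cp=U+0033
Byte[1]=F0: 4-byte lead, need 3 cont bytes. acc=0x0
Byte[2]=A3: continuation. acc=(acc<<6)|0x23=0x23
Byte[3]=A4: continuation. acc=(acc<<6)|0x24=0x8E4
Byte[4]=90: continuation. acc=(acc<<6)|0x10=0x23910
Completed: cp=U+23910 (starts at byte 1)
Byte[5]=ED: 3-byte lead, need 2 cont bytes. acc=0xD
Byte[6]=88: continuation. acc=(acc<<6)|0x08=0x348
Byte[7]=B3: continuation. acc=(acc<<6)|0x33=0xD233
Completed: cp=U+D233 (starts at byte 5)
Byte[8]=44: 1-byte ASCII. cp=U+0044
Byte[9]=D4: 2-byte lead, need 1 cont bytes. acc=0x14
Byte[10]=B8: continuation. acc=(acc<<6)|0x38=0x538
Completed: cp=U+0538 (starts at byte 9)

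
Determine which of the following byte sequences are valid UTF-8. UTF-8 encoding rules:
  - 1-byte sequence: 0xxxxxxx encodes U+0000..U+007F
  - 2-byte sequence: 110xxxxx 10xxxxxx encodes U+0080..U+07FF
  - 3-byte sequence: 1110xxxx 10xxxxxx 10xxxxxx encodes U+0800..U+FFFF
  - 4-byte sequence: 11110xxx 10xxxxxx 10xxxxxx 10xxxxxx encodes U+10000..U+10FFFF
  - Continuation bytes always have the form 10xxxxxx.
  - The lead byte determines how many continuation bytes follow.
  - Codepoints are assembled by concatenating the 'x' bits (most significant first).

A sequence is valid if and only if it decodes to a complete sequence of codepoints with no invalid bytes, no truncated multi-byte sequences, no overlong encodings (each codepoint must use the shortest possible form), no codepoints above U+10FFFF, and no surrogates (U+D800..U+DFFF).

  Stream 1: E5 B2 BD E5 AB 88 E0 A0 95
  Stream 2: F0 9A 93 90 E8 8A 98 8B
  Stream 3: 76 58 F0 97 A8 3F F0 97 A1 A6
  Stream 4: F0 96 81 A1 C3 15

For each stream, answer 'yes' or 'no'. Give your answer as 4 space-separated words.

Stream 1: decodes cleanly. VALID
Stream 2: error at byte offset 7. INVALID
Stream 3: error at byte offset 5. INVALID
Stream 4: error at byte offset 5. INVALID

Answer: yes no no no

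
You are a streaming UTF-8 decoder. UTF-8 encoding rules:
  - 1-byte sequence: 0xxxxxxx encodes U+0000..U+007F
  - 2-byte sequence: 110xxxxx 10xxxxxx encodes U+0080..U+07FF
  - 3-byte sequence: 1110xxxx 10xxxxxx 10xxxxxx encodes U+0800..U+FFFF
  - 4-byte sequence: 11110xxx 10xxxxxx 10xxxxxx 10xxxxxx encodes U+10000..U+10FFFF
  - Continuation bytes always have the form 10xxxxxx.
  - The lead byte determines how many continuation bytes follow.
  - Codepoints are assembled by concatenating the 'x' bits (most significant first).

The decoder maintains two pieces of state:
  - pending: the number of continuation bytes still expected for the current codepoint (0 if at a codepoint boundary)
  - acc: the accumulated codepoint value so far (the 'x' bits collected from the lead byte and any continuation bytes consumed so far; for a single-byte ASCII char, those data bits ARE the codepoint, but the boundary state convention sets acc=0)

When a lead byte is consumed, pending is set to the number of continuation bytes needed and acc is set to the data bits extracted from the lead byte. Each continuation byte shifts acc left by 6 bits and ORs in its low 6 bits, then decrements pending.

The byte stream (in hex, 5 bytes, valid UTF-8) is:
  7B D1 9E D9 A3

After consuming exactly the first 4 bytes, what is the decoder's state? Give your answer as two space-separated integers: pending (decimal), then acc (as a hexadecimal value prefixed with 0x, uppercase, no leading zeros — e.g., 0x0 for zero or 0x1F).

Answer: 1 0x19

Derivation:
Byte[0]=7B: 1-byte. pending=0, acc=0x0
Byte[1]=D1: 2-byte lead. pending=1, acc=0x11
Byte[2]=9E: continuation. acc=(acc<<6)|0x1E=0x45E, pending=0
Byte[3]=D9: 2-byte lead. pending=1, acc=0x19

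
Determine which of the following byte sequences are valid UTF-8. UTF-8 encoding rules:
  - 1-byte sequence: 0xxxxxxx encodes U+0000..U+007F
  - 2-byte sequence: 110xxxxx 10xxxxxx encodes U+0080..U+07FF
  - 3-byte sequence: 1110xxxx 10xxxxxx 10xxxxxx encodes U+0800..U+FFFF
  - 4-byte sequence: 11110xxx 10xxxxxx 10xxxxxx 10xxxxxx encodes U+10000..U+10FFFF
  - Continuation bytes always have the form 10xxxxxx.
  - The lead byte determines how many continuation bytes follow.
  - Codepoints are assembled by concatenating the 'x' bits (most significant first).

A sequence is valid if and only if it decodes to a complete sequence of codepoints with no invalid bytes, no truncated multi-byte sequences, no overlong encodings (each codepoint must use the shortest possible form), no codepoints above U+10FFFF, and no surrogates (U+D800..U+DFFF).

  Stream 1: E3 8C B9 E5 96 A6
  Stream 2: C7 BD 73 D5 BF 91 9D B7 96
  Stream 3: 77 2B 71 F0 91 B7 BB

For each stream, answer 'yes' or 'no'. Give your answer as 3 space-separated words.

Stream 1: decodes cleanly. VALID
Stream 2: error at byte offset 5. INVALID
Stream 3: decodes cleanly. VALID

Answer: yes no yes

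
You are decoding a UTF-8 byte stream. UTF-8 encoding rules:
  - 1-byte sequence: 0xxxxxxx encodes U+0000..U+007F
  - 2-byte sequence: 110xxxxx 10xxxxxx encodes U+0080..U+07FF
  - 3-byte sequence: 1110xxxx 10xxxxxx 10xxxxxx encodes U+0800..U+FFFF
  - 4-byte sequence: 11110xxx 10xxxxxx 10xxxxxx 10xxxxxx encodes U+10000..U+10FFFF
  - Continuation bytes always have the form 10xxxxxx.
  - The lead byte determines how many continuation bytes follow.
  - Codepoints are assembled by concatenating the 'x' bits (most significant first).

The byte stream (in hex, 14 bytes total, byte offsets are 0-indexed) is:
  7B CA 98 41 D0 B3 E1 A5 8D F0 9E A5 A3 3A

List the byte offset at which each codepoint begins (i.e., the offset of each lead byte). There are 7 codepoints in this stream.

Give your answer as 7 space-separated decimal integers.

Answer: 0 1 3 4 6 9 13

Derivation:
Byte[0]=7B: 1-byte ASCII. cp=U+007B
Byte[1]=CA: 2-byte lead, need 1 cont bytes. acc=0xA
Byte[2]=98: continuation. acc=(acc<<6)|0x18=0x298
Completed: cp=U+0298 (starts at byte 1)
Byte[3]=41: 1-byte ASCII. cp=U+0041
Byte[4]=D0: 2-byte lead, need 1 cont bytes. acc=0x10
Byte[5]=B3: continuation. acc=(acc<<6)|0x33=0x433
Completed: cp=U+0433 (starts at byte 4)
Byte[6]=E1: 3-byte lead, need 2 cont bytes. acc=0x1
Byte[7]=A5: continuation. acc=(acc<<6)|0x25=0x65
Byte[8]=8D: continuation. acc=(acc<<6)|0x0D=0x194D
Completed: cp=U+194D (starts at byte 6)
Byte[9]=F0: 4-byte lead, need 3 cont bytes. acc=0x0
Byte[10]=9E: continuation. acc=(acc<<6)|0x1E=0x1E
Byte[11]=A5: continuation. acc=(acc<<6)|0x25=0x7A5
Byte[12]=A3: continuation. acc=(acc<<6)|0x23=0x1E963
Completed: cp=U+1E963 (starts at byte 9)
Byte[13]=3A: 1-byte ASCII. cp=U+003A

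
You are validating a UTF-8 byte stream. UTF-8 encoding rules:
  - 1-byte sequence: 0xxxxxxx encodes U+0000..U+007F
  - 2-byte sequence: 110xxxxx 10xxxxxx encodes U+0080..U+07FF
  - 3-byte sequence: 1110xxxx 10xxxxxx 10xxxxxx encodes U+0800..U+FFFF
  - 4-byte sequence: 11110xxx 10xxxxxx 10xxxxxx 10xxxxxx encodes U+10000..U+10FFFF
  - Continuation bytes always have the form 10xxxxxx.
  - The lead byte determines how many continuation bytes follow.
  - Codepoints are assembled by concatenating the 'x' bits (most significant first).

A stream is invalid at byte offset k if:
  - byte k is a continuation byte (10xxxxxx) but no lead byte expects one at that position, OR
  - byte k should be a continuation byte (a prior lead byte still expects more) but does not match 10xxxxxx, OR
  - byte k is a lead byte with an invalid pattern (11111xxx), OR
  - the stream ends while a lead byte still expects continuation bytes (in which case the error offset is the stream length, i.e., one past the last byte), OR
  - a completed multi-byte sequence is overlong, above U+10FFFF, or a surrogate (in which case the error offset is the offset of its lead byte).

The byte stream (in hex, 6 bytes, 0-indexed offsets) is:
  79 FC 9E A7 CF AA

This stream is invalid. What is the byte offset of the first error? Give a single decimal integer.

Answer: 1

Derivation:
Byte[0]=79: 1-byte ASCII. cp=U+0079
Byte[1]=FC: INVALID lead byte (not 0xxx/110x/1110/11110)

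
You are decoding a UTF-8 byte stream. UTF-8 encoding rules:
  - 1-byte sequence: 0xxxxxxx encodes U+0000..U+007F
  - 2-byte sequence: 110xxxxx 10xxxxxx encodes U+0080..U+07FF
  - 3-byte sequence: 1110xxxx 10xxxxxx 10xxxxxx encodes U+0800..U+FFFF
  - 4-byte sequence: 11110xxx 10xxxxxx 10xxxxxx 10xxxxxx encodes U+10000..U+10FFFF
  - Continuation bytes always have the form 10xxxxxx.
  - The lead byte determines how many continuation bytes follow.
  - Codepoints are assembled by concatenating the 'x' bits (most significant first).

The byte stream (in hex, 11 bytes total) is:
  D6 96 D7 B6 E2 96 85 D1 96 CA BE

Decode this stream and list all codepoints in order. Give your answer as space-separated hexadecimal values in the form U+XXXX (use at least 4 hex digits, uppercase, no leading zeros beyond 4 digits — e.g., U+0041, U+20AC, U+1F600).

Byte[0]=D6: 2-byte lead, need 1 cont bytes. acc=0x16
Byte[1]=96: continuation. acc=(acc<<6)|0x16=0x596
Completed: cp=U+0596 (starts at byte 0)
Byte[2]=D7: 2-byte lead, need 1 cont bytes. acc=0x17
Byte[3]=B6: continuation. acc=(acc<<6)|0x36=0x5F6
Completed: cp=U+05F6 (starts at byte 2)
Byte[4]=E2: 3-byte lead, need 2 cont bytes. acc=0x2
Byte[5]=96: continuation. acc=(acc<<6)|0x16=0x96
Byte[6]=85: continuation. acc=(acc<<6)|0x05=0x2585
Completed: cp=U+2585 (starts at byte 4)
Byte[7]=D1: 2-byte lead, need 1 cont bytes. acc=0x11
Byte[8]=96: continuation. acc=(acc<<6)|0x16=0x456
Completed: cp=U+0456 (starts at byte 7)
Byte[9]=CA: 2-byte lead, need 1 cont bytes. acc=0xA
Byte[10]=BE: continuation. acc=(acc<<6)|0x3E=0x2BE
Completed: cp=U+02BE (starts at byte 9)

Answer: U+0596 U+05F6 U+2585 U+0456 U+02BE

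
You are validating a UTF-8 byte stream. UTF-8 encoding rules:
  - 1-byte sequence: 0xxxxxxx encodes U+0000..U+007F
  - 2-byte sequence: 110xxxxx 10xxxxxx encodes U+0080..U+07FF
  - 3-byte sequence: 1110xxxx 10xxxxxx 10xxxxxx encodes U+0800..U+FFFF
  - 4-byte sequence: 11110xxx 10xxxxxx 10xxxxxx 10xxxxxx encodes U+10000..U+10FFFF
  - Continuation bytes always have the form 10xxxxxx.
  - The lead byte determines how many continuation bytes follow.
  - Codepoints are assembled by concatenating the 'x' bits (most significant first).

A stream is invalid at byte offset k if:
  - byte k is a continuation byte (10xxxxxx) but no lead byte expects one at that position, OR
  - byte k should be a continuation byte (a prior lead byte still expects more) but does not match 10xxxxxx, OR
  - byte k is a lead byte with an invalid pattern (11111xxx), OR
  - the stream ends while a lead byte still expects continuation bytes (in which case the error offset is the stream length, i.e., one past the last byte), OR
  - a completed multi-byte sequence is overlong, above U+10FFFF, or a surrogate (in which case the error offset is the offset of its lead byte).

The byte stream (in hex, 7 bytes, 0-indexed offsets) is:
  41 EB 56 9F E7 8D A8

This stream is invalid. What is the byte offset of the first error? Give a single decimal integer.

Byte[0]=41: 1-byte ASCII. cp=U+0041
Byte[1]=EB: 3-byte lead, need 2 cont bytes. acc=0xB
Byte[2]=56: expected 10xxxxxx continuation. INVALID

Answer: 2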